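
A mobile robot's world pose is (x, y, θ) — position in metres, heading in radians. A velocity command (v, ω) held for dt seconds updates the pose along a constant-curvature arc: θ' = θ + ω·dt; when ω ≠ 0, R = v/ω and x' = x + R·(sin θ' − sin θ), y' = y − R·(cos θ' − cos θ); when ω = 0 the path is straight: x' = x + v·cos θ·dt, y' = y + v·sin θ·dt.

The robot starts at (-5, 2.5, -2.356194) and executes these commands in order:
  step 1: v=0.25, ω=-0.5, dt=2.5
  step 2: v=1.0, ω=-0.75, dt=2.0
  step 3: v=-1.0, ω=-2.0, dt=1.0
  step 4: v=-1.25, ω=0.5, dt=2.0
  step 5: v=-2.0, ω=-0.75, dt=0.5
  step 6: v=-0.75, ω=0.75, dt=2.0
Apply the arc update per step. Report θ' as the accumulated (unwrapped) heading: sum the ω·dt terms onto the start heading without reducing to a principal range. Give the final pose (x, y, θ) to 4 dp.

(-11.4678, 4.0185, -4.9812)

step 1: θ'=-3.6062 (R=-0.5000) → pose (-5.5776, 2.4066, -3.6062)
step 2: θ'=-5.1062 (R=-1.3333) → pose (-6.2114, 4.1102, -5.1062)
step 3: θ'=-7.1062 (R=0.5000) → pose (-7.0398, 3.9620, -7.1062)
step 4: θ'=-6.1062 (R=-2.5000) → pose (-9.3129, 4.7229, -6.1062)
step 5: θ'=-6.4812 (R=2.6667) → pose (-10.3070, 4.7333, -6.4812)
step 6: θ'=-4.9812 (R=-1.0000) → pose (-11.4678, 4.0185, -4.9812)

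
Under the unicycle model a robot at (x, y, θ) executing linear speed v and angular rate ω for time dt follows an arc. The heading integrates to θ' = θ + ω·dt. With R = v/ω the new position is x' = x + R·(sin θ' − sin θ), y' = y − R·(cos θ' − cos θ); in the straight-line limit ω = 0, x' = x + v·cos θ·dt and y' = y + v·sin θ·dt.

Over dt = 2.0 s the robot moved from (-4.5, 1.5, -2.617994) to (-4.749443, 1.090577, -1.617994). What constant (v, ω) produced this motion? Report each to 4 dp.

Δθ = -1.617994 − -2.617994 = 1.000000
ω = Δθ/dt = 1.000000/2.0 = 0.5000
R = −Δy/(cos θ' − cos θ) = 0.5000
v = R·ω = 0.5000·0.5000 = 0.2500

v = 0.2500, ω = 0.5000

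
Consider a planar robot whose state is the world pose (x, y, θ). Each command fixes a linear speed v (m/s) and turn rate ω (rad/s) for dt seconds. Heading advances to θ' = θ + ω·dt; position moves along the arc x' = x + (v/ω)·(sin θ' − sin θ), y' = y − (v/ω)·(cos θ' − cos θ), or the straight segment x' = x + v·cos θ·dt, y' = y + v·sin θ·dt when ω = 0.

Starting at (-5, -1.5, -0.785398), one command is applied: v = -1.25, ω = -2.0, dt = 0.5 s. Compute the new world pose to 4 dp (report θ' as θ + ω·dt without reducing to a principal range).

(-5.1687, -0.9250, -1.7854)

θ' = -0.7854 + -2.0·0.5 = -1.7854
R = v/ω = -1.25/-2.0 = 0.6250
x' = -5 + 0.6250·(sin -1.7854 − sin -0.7854) = -5.1687
y' = -1.5 − 0.6250·(cos -1.7854 − cos -0.7854) = -0.9250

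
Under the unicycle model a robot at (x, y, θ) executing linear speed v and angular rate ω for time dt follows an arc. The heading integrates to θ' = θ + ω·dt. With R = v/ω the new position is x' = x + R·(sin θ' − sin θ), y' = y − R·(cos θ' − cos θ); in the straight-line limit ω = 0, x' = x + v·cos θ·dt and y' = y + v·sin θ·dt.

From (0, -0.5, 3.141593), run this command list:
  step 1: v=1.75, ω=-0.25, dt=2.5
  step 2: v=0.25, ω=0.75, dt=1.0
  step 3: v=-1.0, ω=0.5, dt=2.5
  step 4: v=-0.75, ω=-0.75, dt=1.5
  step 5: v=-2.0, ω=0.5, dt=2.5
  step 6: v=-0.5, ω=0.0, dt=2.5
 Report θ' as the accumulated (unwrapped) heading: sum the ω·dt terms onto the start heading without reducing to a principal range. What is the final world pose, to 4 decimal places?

(1.2024, 8.0929, 4.6416)

step 1: θ'=2.5166 (R=-7.0000) → pose (-4.0957, 0.8233, 2.5166)
step 2: θ'=3.2666 (R=0.3333) → pose (-4.3323, 0.8837, 3.2666)
step 3: θ'=4.5166 (R=-2.0000) → pose (-2.6198, 2.4790, 4.5166)
step 4: θ'=3.3916 (R=1.0000) → pose (-1.8863, 3.2533, 3.3916)
step 5: θ'=4.6416 (R=-4.0000) → pose (1.1140, 6.8460, 4.6416)
step 6: θ'=4.6416 (straight) → pose (1.2024, 8.0929, 4.6416)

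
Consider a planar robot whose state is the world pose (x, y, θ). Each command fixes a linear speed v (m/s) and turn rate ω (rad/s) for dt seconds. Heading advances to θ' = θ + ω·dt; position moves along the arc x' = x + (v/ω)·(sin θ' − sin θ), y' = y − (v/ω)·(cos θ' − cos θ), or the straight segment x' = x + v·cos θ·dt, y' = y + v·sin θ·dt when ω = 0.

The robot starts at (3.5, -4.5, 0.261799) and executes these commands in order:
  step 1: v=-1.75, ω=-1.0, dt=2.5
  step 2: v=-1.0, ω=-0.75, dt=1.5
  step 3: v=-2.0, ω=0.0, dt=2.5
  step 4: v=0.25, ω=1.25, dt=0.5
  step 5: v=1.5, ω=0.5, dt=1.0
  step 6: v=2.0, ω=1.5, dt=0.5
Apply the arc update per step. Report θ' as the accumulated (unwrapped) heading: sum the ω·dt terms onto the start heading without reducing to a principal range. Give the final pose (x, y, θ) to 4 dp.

step 1: θ'=-2.2382 (R=1.7500) → pose (1.6726, -1.7265, -2.2382)
step 2: θ'=-3.3632 (R=1.3333) → pose (3.0129, -1.2510, -3.3632)
step 3: θ'=-3.3632 (straight) → pose (7.8906, -2.3500, -3.3632)
step 4: θ'=-2.7382 (R=0.2000) → pose (7.7681, -2.3612, -2.7382)
step 5: θ'=-2.2382 (R=3.0000) → pose (6.5895, -3.2635, -2.2382)
step 6: θ'=-1.4882 (R=1.3333) → pose (6.3079, -4.1988, -1.4882)

(6.3079, -4.1988, -1.4882)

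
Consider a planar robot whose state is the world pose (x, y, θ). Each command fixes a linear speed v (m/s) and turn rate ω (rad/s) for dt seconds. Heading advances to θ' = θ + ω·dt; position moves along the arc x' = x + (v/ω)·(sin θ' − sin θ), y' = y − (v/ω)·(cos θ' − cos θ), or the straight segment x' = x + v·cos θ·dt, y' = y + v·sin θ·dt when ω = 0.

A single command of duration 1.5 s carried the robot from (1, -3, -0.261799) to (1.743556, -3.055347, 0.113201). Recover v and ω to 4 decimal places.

v = 0.5000, ω = 0.2500

Δθ = 0.113201 − -0.261799 = 0.375000
ω = Δθ/dt = 0.375000/1.5 = 0.2500
R = Δx/(sin θ' − sin θ) = 2.0000
v = R·ω = 2.0000·0.2500 = 0.5000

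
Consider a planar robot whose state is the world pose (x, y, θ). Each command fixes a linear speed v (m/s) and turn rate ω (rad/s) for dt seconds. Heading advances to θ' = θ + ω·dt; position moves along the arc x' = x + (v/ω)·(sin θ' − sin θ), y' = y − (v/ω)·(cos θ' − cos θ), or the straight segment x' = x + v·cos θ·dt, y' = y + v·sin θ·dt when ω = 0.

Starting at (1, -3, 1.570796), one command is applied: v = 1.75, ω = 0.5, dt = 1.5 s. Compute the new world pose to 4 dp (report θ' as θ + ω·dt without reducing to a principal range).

(0.0609, -0.6143, 2.3208)

θ' = 1.5708 + 0.5·1.5 = 2.3208
R = v/ω = 1.75/0.5 = 3.5000
x' = 1 + 3.5000·(sin 2.3208 − sin 1.5708) = 0.0609
y' = -3 − 3.5000·(cos 2.3208 − cos 1.5708) = -0.6143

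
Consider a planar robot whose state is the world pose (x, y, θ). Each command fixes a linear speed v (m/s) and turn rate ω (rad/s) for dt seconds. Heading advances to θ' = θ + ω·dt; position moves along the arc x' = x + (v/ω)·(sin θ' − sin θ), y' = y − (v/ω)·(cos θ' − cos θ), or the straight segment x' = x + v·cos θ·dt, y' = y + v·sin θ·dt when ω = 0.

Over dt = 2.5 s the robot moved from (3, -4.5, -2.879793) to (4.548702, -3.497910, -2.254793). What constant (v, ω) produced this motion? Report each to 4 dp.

Δθ = -2.254793 − -2.879793 = 0.625000
ω = Δθ/dt = 0.625000/2.5 = 0.2500
R = Δx/(sin θ' − sin θ) = -3.0000
v = R·ω = -3.0000·0.2500 = -0.7500

v = -0.7500, ω = 0.2500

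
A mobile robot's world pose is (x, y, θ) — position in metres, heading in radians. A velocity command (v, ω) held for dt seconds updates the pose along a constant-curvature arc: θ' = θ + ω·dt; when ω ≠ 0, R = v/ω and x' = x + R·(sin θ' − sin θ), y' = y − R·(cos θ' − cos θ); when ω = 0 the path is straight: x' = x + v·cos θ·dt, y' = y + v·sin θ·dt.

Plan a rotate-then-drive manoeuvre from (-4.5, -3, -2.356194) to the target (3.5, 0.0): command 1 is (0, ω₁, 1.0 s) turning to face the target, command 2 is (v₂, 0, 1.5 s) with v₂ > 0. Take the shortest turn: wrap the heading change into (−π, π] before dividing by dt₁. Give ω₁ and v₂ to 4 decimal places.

ω₁ = 2.7150, v₂ = 5.6960

heading to target = atan2(0−-3, 3.5−-4.5) = 0.3588
Δθ = wrap(0.3588 − -2.3562) = 2.7150; ω₁ = Δθ/dt₁ = 2.7150
distance = √((3.5−-4.5)² + (0−-3)²) = 8.5440; v₂ = distance/dt₂ = 5.6960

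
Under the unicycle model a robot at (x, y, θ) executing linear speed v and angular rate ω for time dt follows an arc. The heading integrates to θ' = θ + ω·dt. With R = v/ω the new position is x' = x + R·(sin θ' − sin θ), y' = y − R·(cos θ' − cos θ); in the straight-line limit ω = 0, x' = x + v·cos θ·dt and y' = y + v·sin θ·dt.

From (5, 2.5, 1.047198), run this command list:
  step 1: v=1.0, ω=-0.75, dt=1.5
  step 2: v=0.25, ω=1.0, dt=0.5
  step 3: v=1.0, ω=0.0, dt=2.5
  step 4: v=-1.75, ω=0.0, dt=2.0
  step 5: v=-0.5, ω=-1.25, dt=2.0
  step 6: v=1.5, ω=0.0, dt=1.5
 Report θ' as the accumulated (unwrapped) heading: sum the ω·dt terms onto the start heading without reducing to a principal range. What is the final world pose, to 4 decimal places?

(3.8619, 1.3662, -2.0778)

step 1: θ'=-0.0778 (R=-1.3333) → pose (6.2583, 3.1626, -0.0778)
step 2: θ'=0.4222 (R=0.2500) → pose (6.3802, 3.1838, 0.4222)
step 3: θ'=0.4222 (straight) → pose (8.6607, 4.2082, 0.4222)
step 4: θ'=0.4222 (straight) → pose (5.4680, 2.7741, 0.4222)
step 5: θ'=-2.0778 (R=0.4000) → pose (4.9544, 3.3332, -2.0778)
step 6: θ'=-2.0778 (straight) → pose (3.8619, 1.3662, -2.0778)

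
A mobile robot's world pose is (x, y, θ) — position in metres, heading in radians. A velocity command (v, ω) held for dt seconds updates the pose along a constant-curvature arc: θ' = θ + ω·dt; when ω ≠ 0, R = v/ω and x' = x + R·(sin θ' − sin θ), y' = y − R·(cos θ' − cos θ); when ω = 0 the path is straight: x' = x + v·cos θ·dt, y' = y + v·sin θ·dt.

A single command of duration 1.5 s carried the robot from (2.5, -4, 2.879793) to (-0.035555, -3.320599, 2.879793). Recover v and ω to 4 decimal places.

v = 1.7500, ω = 0.0000

Δθ = 2.879793 − 2.879793 = 0.000000
ω = Δθ/dt = 0.000000/1.5 = 0.0000
ω = 0 → v = (Δx·cos θ + Δy·sin θ)/dt = 1.7500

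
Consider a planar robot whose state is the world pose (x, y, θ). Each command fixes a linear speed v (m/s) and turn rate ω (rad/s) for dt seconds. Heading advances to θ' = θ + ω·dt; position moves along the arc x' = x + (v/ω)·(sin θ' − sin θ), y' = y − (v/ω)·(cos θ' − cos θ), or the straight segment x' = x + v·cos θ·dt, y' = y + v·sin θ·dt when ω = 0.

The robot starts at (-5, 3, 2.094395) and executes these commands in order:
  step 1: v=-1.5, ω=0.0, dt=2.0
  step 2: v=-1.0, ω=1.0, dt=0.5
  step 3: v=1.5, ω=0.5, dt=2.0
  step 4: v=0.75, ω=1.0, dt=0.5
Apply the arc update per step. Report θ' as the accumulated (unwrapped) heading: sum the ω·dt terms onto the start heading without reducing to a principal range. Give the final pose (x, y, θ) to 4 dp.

(-6.3108, -0.0562, 4.0944)

step 1: θ'=2.0944 (straight) → pose (-3.5000, 0.4019, 2.0944)
step 2: θ'=2.5944 (R=-1.0000) → pose (-3.1543, 0.0479, 2.5944)
step 3: θ'=3.5944 (R=3.0000) → pose (-6.0276, 0.1837, 3.5944)
step 4: θ'=4.0944 (R=0.7500) → pose (-6.3108, -0.0562, 4.0944)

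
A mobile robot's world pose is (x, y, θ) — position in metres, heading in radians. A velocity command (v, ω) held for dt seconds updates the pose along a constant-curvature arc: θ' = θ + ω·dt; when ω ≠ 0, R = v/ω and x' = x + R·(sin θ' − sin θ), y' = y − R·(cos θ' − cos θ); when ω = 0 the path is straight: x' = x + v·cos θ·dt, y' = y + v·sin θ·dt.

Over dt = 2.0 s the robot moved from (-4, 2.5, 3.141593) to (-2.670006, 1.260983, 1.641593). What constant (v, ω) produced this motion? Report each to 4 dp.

v = -1.0000, ω = -0.7500

Δθ = 1.641593 − 3.141593 = -1.500000
ω = Δθ/dt = -1.500000/2.0 = -0.7500
R = Δx/(sin θ' − sin θ) = 1.3333
v = R·ω = 1.3333·-0.7500 = -1.0000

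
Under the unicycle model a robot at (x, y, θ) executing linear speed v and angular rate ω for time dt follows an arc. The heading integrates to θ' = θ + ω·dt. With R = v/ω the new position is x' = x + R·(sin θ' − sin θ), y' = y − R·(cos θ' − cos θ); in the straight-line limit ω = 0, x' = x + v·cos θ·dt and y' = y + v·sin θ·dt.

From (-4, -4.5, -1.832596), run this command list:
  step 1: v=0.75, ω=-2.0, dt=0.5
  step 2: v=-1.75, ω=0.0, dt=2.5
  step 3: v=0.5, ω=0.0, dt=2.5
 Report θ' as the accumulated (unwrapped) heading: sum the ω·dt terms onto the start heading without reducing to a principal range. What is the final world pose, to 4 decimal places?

(-1.2712, -3.8099, -2.8326)

step 1: θ'=-2.8326 (R=-0.3750) → pose (-4.2482, -4.7602, -2.8326)
step 2: θ'=-2.8326 (straight) → pose (-0.0804, -3.4297, -2.8326)
step 3: θ'=-2.8326 (straight) → pose (-1.2712, -3.8099, -2.8326)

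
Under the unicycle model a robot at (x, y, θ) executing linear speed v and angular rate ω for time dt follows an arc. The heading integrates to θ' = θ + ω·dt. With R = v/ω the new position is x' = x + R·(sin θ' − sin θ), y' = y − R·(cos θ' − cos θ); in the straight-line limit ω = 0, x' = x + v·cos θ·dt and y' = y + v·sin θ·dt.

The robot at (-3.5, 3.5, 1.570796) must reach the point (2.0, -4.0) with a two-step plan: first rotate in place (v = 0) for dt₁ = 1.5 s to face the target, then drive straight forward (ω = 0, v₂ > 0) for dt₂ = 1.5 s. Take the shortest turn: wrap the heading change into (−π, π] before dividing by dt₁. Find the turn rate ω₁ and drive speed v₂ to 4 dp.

ω₁ = -1.6726, v₂ = 6.2004

heading to target = atan2(-4−3.5, 2−-3.5) = -0.9380
Δθ = wrap(-0.9380 − 1.5708) = -2.5088; ω₁ = Δθ/dt₁ = -1.6726
distance = √((2−-3.5)² + (-4−3.5)²) = 9.3005; v₂ = distance/dt₂ = 6.2004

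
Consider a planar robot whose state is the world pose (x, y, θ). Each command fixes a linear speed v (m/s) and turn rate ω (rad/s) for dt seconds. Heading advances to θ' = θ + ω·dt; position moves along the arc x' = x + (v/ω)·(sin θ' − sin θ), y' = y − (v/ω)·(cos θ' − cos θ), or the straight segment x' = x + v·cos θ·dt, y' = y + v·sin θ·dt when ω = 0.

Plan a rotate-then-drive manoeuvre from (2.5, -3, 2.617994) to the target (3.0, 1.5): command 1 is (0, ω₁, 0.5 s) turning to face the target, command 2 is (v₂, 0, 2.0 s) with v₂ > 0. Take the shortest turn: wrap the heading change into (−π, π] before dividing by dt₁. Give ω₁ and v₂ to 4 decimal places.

heading to target = atan2(1.5−-3, 3−2.5) = 1.4601
Δθ = wrap(1.4601 − 2.6180) = -1.1579; ω₁ = Δθ/dt₁ = -2.3157
distance = √((3−2.5)² + (1.5−-3)²) = 4.5277; v₂ = distance/dt₂ = 2.2638

ω₁ = -2.3157, v₂ = 2.2638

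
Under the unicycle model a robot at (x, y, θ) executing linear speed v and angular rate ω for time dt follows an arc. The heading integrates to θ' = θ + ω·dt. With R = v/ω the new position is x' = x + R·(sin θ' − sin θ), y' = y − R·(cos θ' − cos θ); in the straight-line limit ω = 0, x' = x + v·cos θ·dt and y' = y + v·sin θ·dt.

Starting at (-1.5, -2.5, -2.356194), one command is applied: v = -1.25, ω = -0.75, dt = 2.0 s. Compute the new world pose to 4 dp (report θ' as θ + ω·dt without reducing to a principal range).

θ' = -2.3562 + -0.75·2.0 = -3.8562
R = v/ω = -1.25/-0.75 = 1.6667
x' = -1.5 + 1.6667·(sin -3.8562 − sin -2.3562) = 0.7707
y' = -2.5 − 1.6667·(cos -3.8562 − cos -2.3562) = -2.4196

(0.7707, -2.4196, -3.8562)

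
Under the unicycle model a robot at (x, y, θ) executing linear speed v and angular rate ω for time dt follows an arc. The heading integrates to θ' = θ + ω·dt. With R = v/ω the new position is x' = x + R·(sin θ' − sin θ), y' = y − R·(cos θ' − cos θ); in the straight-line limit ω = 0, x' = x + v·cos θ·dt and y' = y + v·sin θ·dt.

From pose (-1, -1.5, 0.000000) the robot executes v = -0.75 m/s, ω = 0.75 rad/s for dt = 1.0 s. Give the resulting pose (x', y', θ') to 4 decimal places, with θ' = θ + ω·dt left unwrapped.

θ' = 0.0000 + 0.75·1.0 = 0.7500
R = v/ω = -0.75/0.75 = -1.0000
x' = -1 + -1.0000·(sin 0.7500 − sin 0.0000) = -1.6816
y' = -1.5 − -1.0000·(cos 0.7500 − cos 0.0000) = -1.7683

(-1.6816, -1.7683, 0.7500)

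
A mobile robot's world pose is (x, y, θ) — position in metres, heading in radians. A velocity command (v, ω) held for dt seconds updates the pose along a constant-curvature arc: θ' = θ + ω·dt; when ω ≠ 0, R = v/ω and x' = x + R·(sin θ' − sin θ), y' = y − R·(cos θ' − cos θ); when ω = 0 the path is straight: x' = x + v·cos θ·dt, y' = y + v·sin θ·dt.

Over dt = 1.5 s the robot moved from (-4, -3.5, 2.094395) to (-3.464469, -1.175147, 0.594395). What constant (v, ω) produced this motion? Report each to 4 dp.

v = 1.7500, ω = -1.0000

Δθ = 0.594395 − 2.094395 = -1.500000
ω = Δθ/dt = -1.500000/1.5 = -1.0000
R = −Δy/(cos θ' − cos θ) = -1.7500
v = R·ω = -1.7500·-1.0000 = 1.7500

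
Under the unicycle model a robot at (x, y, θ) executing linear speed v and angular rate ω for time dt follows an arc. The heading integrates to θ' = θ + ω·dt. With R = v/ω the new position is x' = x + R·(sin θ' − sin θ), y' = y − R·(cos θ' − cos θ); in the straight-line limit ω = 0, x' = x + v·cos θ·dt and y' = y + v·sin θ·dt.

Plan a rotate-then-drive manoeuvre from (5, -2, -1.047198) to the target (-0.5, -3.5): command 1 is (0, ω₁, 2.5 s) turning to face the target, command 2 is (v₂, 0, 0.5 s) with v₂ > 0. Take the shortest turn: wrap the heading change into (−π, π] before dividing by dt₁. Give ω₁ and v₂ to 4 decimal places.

heading to target = atan2(-3.5−-2, -0.5−5) = -2.8753
Δθ = wrap(-2.8753 − -1.0472) = -1.8281; ω₁ = Δθ/dt₁ = -0.7313
distance = √((-0.5−5)² + (-3.5−-2)²) = 5.7009; v₂ = distance/dt₂ = 11.4018

ω₁ = -0.7313, v₂ = 11.4018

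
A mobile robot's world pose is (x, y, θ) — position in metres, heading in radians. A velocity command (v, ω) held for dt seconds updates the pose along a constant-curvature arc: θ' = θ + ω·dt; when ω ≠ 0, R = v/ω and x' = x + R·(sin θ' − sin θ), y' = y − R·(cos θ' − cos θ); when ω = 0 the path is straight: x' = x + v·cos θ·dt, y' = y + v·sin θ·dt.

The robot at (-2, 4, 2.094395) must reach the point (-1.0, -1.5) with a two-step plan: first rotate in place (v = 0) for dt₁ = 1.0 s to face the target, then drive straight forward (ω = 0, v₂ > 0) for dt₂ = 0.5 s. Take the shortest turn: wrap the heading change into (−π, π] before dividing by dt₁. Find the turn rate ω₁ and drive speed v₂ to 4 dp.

ω₁ = 2.7978, v₂ = 11.1803

heading to target = atan2(-1.5−4, -1−-2) = -1.3909
Δθ = wrap(-1.3909 − 2.0944) = 2.7978; ω₁ = Δθ/dt₁ = 2.7978
distance = √((-1−-2)² + (-1.5−4)²) = 5.5902; v₂ = distance/dt₂ = 11.1803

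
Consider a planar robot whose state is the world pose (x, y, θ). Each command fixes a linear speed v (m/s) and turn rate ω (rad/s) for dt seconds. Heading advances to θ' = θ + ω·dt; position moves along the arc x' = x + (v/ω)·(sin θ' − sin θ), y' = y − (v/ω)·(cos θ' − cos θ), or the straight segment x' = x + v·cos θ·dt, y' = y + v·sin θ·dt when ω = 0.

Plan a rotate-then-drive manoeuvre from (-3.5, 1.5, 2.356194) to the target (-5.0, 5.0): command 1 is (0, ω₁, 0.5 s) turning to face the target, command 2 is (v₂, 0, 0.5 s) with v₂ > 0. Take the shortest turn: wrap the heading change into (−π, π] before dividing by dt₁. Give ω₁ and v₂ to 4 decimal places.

heading to target = atan2(5−1.5, -5−-3.5) = 1.9757
Δθ = wrap(1.9757 − 2.3562) = -0.3805; ω₁ = Δθ/dt₁ = -0.7610
distance = √((-5−-3.5)² + (5−1.5)²) = 3.8079; v₂ = distance/dt₂ = 7.6158

ω₁ = -0.7610, v₂ = 7.6158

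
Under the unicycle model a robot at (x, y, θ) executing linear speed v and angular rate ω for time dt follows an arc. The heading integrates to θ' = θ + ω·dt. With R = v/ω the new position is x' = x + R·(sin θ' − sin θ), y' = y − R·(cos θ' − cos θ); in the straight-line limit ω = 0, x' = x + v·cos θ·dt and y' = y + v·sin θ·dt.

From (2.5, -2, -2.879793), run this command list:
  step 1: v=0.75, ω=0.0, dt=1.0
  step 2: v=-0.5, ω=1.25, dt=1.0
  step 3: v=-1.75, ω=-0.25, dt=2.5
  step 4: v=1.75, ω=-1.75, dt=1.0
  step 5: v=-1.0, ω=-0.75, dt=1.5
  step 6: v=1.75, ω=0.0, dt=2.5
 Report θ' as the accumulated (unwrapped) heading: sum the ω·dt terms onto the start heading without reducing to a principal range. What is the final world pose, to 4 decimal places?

step 1: θ'=-2.8798 (straight) → pose (1.7756, -2.1941, -2.8798)
step 2: θ'=-1.6298 (R=-0.4000) → pose (2.0713, -1.8313, -1.6298)
step 3: θ'=-2.2548 (R=7.0000) → pose (3.6338, 2.1792, -2.2548)
step 4: θ'=-4.0048 (R=-1.0000) → pose (2.0988, 2.1611, -4.0048)
step 5: θ'=-5.1298 (R=1.3333) → pose (2.3044, 0.7539, -5.1298)
step 6: θ'=-5.1298 (straight) → pose (4.0780, 4.7533, -5.1298)

(4.0780, 4.7533, -5.1298)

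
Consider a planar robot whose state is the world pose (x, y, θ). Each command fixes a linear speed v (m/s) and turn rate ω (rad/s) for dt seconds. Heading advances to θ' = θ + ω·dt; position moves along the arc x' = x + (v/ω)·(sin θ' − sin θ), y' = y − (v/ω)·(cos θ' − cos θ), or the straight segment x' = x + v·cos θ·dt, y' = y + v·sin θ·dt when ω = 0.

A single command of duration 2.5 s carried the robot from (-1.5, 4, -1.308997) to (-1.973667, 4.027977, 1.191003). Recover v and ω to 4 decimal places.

Δθ = 1.191003 − -1.308997 = 2.500000
ω = Δθ/dt = 2.500000/2.5 = 1.0000
R = Δx/(sin θ' − sin θ) = -0.2500
v = R·ω = -0.2500·1.0000 = -0.2500

v = -0.2500, ω = 1.0000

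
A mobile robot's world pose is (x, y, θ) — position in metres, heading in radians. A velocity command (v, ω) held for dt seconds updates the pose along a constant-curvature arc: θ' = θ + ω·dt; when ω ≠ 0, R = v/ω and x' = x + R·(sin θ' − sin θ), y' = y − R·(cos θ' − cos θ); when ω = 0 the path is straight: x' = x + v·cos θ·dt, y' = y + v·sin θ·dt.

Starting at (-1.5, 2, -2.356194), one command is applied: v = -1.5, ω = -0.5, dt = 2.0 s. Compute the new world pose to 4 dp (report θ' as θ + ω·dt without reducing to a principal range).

(1.2602, 2.8099, -3.3562)

θ' = -2.3562 + -0.5·2.0 = -3.3562
R = v/ω = -1.5/-0.5 = 3.0000
x' = -1.5 + 3.0000·(sin -3.3562 − sin -2.3562) = 1.2602
y' = 2 − 3.0000·(cos -3.3562 − cos -2.3562) = 2.8099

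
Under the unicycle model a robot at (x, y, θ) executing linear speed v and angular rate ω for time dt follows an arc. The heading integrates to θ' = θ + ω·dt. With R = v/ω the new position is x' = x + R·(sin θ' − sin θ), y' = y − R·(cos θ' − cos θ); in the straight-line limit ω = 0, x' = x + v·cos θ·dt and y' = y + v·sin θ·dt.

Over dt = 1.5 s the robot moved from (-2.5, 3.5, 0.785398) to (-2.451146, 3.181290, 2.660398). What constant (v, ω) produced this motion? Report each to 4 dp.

Δθ = 2.660398 − 0.785398 = 1.875000
ω = Δθ/dt = 1.875000/1.5 = 1.2500
R = −Δy/(cos θ' − cos θ) = -0.2000
v = R·ω = -0.2000·1.2500 = -0.2500

v = -0.2500, ω = 1.2500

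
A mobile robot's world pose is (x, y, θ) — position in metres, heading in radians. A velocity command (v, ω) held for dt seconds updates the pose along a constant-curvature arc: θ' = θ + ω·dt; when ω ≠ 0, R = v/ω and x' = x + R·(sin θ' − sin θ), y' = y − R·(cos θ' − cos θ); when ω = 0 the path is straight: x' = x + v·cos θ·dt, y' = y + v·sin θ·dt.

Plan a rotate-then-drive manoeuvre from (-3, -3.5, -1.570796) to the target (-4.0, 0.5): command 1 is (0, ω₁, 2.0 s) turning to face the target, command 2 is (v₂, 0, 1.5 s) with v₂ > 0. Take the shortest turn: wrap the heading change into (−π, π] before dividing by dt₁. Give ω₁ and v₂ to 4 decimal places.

ω₁ = -1.4483, v₂ = 2.7487

heading to target = atan2(0.5−-3.5, -4−-3) = 1.8158
Δθ = wrap(1.8158 − -1.5708) = -2.8966; ω₁ = Δθ/dt₁ = -1.4483
distance = √((-4−-3)² + (0.5−-3.5)²) = 4.1231; v₂ = distance/dt₂ = 2.7487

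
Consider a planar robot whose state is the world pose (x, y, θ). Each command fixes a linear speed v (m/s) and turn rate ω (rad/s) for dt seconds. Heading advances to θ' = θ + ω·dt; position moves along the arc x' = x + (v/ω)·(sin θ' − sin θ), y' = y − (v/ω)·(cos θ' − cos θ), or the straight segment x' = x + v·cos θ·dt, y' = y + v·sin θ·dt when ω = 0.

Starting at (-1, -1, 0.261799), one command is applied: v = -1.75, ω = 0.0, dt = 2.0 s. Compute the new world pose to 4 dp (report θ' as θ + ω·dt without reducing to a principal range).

(-4.3807, -1.9059, 0.2618)

θ' = 0.2618 + 0.0·2.0 = 0.2618
ω = 0 → straight: x' = -1 + -1.75·cos(0.2618)·2.0 = -4.3807
y' = -1 + -1.75·sin(0.2618)·2.0 = -1.9059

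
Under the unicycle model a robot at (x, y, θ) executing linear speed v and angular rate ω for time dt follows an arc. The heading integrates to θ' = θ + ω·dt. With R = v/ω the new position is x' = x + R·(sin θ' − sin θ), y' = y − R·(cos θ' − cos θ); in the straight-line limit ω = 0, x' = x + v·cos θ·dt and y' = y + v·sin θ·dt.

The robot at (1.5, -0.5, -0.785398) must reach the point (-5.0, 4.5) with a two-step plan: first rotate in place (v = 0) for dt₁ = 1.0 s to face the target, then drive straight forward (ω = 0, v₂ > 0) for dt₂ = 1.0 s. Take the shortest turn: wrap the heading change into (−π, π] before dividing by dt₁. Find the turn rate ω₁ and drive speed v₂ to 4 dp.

heading to target = atan2(4.5−-0.5, -5−1.5) = 2.4859
Δθ = wrap(2.4859 − -0.7854) = -3.0119; ω₁ = Δθ/dt₁ = -3.0119
distance = √((-5−1.5)² + (4.5−-0.5)²) = 8.2006; v₂ = distance/dt₂ = 8.2006

ω₁ = -3.0119, v₂ = 8.2006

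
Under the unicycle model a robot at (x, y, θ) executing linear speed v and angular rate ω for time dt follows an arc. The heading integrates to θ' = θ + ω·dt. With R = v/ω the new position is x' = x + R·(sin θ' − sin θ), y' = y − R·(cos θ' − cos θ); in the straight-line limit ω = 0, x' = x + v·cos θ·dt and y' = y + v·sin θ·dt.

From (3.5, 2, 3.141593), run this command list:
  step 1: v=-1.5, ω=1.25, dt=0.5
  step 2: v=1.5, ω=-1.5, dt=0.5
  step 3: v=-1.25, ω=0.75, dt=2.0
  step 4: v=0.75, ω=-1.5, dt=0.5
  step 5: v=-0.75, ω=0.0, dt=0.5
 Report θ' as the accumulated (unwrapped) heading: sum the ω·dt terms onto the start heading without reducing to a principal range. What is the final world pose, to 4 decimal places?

(5.4412, 3.2862, 3.7666)

step 1: θ'=3.7666 (R=-1.2000) → pose (4.2021, 2.2268, 3.7666)
step 2: θ'=3.0166 (R=-1.0000) → pose (3.4923, 2.0456, 3.0166)
step 3: θ'=4.5166 (R=-1.6667) → pose (5.3350, 3.3750, 4.5166)
step 4: θ'=3.7666 (R=-0.5000) → pose (5.1371, 3.0668, 3.7666)
step 5: θ'=3.7666 (straight) → pose (5.4412, 3.2862, 3.7666)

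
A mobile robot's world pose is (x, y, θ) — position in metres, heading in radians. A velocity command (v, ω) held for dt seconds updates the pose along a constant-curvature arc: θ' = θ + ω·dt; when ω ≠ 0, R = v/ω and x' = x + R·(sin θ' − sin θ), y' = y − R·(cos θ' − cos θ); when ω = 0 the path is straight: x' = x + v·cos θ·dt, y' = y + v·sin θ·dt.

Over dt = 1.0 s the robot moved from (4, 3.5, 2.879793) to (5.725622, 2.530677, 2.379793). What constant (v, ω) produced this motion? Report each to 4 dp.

v = -2.0000, ω = -0.5000

Δθ = 2.379793 − 2.879793 = -0.500000
ω = Δθ/dt = -0.500000/1.0 = -0.5000
R = Δx/(sin θ' − sin θ) = 4.0000
v = R·ω = 4.0000·-0.5000 = -2.0000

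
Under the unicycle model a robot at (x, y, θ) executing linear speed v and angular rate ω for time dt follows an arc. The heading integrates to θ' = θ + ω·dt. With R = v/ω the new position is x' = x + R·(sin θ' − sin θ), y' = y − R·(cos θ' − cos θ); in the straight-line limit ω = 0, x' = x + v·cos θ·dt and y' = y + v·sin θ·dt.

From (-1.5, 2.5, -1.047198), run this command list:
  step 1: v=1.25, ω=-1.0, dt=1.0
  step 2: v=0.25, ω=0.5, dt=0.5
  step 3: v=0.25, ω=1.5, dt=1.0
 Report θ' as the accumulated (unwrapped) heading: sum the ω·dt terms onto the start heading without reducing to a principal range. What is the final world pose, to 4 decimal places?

step 1: θ'=-2.0472 (R=-1.2500) → pose (-1.4717, 1.3018, -2.0472)
step 2: θ'=-1.7972 (R=0.5000) → pose (-1.5146, 1.1847, -1.7972)
step 3: θ'=-0.2972 (R=0.1667) → pose (-1.4010, 0.9879, -0.2972)

(-1.4010, 0.9879, -0.2972)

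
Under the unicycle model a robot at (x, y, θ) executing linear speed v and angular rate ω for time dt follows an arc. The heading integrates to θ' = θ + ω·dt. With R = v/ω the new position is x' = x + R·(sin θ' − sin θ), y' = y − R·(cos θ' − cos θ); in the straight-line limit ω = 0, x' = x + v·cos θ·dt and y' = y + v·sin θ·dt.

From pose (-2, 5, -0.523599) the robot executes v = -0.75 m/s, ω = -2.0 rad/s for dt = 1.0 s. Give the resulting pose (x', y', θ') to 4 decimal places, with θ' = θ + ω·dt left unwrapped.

(-2.0298, 5.6304, -2.5236)

θ' = -0.5236 + -2.0·1.0 = -2.5236
R = v/ω = -0.75/-2.0 = 0.3750
x' = -2 + 0.3750·(sin -2.5236 − sin -0.5236) = -2.0298
y' = 5 − 0.3750·(cos -2.5236 − cos -0.5236) = 5.6304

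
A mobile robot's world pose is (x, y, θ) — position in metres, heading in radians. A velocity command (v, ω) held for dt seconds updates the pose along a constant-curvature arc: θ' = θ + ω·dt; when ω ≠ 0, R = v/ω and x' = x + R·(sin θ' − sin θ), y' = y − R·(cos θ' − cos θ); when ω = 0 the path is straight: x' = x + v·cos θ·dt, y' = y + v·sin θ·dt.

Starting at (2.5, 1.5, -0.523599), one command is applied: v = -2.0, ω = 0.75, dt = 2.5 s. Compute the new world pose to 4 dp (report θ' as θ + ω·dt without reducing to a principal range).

θ' = -0.5236 + 0.75·2.5 = 1.3514
R = v/ω = -2.0/0.75 = -2.6667
x' = 2.5 + -2.6667·(sin 1.3514 − sin -0.5236) = -1.4361
y' = 1.5 − -2.6667·(cos 1.3514 − cos -0.5236) = -0.2290

(-1.4361, -0.2290, 1.3514)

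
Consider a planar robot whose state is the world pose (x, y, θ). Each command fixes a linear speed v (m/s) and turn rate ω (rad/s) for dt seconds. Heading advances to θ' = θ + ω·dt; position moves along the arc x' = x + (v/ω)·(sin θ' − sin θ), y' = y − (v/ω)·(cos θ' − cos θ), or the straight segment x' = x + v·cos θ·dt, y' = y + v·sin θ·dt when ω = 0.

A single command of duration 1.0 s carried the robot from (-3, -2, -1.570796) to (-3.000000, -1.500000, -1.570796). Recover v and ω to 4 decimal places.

v = -0.5000, ω = 0.0000

Δθ = -1.570796 − -1.570796 = 0.000000
ω = Δθ/dt = 0.000000/1.0 = 0.0000
ω = 0 → v = (Δx·cos θ + Δy·sin θ)/dt = -0.5000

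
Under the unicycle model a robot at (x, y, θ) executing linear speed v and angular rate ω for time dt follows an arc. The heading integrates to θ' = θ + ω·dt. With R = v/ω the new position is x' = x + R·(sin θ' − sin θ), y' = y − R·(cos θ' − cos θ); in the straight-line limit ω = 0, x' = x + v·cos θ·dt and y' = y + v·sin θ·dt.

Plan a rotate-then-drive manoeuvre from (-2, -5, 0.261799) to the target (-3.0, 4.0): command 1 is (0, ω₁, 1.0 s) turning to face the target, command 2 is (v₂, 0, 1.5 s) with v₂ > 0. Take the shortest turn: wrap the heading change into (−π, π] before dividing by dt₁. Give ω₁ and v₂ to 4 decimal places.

ω₁ = 1.4197, v₂ = 6.0369

heading to target = atan2(4−-5, -3−-2) = 1.6815
Δθ = wrap(1.6815 − 0.2618) = 1.4197; ω₁ = Δθ/dt₁ = 1.4197
distance = √((-3−-2)² + (4−-5)²) = 9.0554; v₂ = distance/dt₂ = 6.0369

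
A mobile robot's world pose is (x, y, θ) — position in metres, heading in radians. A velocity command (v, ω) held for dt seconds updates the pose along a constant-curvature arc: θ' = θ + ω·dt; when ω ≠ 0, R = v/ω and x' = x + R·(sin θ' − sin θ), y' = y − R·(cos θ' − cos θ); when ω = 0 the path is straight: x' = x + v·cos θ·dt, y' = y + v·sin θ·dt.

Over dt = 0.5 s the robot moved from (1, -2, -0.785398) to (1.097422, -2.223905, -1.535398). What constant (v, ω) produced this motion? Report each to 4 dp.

Δθ = -1.535398 − -0.785398 = -0.750000
ω = Δθ/dt = -0.750000/0.5 = -1.5000
R = −Δy/(cos θ' − cos θ) = -0.3333
v = R·ω = -0.3333·-1.5000 = 0.5000

v = 0.5000, ω = -1.5000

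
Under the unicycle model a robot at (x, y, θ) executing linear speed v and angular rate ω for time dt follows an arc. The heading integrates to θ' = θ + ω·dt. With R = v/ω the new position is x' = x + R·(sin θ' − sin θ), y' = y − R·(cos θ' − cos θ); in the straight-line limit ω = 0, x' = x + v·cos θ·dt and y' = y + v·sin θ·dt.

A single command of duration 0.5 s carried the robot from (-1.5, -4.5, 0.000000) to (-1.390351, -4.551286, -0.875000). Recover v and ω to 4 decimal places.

v = 0.2500, ω = -1.7500

Δθ = -0.875000 − 0.000000 = -0.875000
ω = Δθ/dt = -0.875000/0.5 = -1.7500
R = Δx/(sin θ' − sin θ) = -0.1429
v = R·ω = -0.1429·-1.7500 = 0.2500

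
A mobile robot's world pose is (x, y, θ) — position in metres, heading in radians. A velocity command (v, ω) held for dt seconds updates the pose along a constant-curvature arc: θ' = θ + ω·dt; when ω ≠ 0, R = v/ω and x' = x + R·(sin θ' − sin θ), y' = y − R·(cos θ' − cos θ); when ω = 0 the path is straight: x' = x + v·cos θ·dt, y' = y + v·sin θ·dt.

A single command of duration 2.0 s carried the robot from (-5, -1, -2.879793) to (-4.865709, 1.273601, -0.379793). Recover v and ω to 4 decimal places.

Δθ = -0.379793 − -2.879793 = 2.500000
ω = Δθ/dt = 2.500000/2.0 = 1.2500
R = −Δy/(cos θ' − cos θ) = -1.2000
v = R·ω = -1.2000·1.2500 = -1.5000

v = -1.5000, ω = 1.2500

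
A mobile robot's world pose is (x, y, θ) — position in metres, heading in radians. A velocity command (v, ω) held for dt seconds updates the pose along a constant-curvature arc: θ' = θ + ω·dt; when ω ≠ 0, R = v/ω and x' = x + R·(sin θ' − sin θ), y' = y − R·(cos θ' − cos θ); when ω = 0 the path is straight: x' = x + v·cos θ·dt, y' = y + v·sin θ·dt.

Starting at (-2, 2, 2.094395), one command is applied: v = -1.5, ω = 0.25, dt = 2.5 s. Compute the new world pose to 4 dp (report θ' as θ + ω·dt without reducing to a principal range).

(0.7376, -0.4731, 2.7194)

θ' = 2.0944 + 0.25·2.5 = 2.7194
R = v/ω = -1.5/0.25 = -6.0000
x' = -2 + -6.0000·(sin 2.7194 − sin 2.0944) = 0.7376
y' = 2 − -6.0000·(cos 2.7194 − cos 2.0944) = -0.4731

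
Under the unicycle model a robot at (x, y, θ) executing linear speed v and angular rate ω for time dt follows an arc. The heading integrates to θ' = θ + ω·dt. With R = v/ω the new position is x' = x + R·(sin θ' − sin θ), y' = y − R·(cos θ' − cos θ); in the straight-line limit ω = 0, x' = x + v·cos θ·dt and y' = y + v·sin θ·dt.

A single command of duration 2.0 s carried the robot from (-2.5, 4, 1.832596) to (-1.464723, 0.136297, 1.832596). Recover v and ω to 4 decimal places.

Δθ = 1.832596 − 1.832596 = 0.000000
ω = Δθ/dt = 0.000000/2.0 = 0.0000
ω = 0 → v = (Δx·cos θ + Δy·sin θ)/dt = -2.0000

v = -2.0000, ω = 0.0000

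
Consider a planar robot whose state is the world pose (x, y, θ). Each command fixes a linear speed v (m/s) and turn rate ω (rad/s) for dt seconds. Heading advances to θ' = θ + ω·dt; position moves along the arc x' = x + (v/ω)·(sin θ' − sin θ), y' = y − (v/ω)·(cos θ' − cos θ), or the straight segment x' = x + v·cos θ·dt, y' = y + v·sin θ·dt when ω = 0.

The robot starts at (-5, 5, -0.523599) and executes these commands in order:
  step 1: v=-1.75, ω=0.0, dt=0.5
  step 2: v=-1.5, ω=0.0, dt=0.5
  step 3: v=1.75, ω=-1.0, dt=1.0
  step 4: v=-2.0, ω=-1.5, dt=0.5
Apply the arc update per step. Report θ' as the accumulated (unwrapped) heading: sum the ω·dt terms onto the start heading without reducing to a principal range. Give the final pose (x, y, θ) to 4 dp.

(-5.2198, 5.3042, -2.2736)

step 1: θ'=-0.5236 (straight) → pose (-5.7578, 5.4375, -0.5236)
step 2: θ'=-0.5236 (straight) → pose (-6.4073, 5.8125, -0.5236)
step 3: θ'=-1.5236 (R=-1.7500) → pose (-5.5342, 4.3795, -1.5236)
step 4: θ'=-2.2736 (R=1.3333) → pose (-5.2198, 5.3042, -2.2736)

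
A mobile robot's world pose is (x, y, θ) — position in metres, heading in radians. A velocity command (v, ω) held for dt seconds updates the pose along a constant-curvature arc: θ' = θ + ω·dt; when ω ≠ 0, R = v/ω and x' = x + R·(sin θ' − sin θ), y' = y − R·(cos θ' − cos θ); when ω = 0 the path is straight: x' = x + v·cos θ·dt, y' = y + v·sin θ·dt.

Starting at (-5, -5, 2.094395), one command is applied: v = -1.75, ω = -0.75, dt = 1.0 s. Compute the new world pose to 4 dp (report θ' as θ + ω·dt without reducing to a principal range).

(-4.7469, -6.6904, 1.3444)

θ' = 2.0944 + -0.75·1.0 = 1.3444
R = v/ω = -1.75/-0.75 = 2.3333
x' = -5 + 2.3333·(sin 1.3444 − sin 2.0944) = -4.7469
y' = -5 − 2.3333·(cos 1.3444 − cos 2.0944) = -6.6904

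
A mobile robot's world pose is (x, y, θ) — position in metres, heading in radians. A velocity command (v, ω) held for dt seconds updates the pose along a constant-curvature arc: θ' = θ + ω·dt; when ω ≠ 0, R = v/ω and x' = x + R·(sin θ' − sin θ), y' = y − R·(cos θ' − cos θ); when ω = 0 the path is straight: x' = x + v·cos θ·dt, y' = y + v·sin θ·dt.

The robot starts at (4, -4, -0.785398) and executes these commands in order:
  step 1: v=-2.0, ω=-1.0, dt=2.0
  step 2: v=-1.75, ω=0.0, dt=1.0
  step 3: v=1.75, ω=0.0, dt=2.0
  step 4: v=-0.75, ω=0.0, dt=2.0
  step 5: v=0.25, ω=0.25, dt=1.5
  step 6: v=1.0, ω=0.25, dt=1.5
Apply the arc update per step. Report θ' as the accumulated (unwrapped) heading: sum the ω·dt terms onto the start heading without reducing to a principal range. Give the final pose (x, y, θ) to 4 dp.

(3.2585, -2.1766, -2.0354)

step 1: θ'=-2.7854 (R=2.0000) → pose (4.7168, -0.7113, -2.7854)
step 2: θ'=-2.7854 (straight) → pose (6.3569, -0.1011, -2.7854)
step 3: θ'=-2.7854 (straight) → pose (3.0766, -1.3216, -2.7854)
step 4: θ'=-2.7854 (straight) → pose (4.4825, -0.7985, -2.7854)
step 5: θ'=-2.4104 (R=1.0000) → pose (4.1634, -0.9914, -2.4104)
step 6: θ'=-2.0354 (R=4.0000) → pose (3.2585, -2.1766, -2.0354)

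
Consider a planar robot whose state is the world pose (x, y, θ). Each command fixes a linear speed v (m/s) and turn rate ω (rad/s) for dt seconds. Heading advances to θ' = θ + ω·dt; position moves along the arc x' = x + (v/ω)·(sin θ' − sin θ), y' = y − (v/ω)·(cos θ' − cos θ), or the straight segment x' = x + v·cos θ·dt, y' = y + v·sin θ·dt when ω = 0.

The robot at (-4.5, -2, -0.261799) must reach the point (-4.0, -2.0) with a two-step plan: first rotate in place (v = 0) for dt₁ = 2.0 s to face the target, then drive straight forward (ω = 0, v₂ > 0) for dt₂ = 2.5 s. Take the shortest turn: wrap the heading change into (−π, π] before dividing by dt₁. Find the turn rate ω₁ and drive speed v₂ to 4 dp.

heading to target = atan2(-2−-2, -4−-4.5) = 0.0000
Δθ = wrap(0.0000 − -0.2618) = 0.2618; ω₁ = Δθ/dt₁ = 0.1309
distance = √((-4−-4.5)² + (-2−-2)²) = 0.5000; v₂ = distance/dt₂ = 0.2000

ω₁ = 0.1309, v₂ = 0.2000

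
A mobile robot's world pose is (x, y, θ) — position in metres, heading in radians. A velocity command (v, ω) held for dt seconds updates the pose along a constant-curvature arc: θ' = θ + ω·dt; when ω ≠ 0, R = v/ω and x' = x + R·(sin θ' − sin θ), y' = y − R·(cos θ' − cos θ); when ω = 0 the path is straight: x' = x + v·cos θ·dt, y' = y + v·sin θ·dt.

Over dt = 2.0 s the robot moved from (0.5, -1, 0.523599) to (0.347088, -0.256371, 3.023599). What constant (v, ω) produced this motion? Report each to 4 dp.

v = 0.5000, ω = 1.2500

Δθ = 3.023599 − 0.523599 = 2.500000
ω = Δθ/dt = 2.500000/2.0 = 1.2500
R = −Δy/(cos θ' − cos θ) = 0.4000
v = R·ω = 0.4000·1.2500 = 0.5000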